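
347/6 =57 + 5/6 = 57.83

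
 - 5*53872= - 269360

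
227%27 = 11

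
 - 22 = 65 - 87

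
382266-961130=-578864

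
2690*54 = 145260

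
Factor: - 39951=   -  3^2*23^1*193^1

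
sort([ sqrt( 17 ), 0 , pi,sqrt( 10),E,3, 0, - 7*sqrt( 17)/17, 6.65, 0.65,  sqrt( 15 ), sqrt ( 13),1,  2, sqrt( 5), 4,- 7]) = [ -7,  -  7*sqrt(17) /17,  0, 0, 0.65, 1, 2, sqrt( 5), E,3, pi, sqrt(10), sqrt(13) , sqrt(15 ),4,sqrt(17),6.65 ] 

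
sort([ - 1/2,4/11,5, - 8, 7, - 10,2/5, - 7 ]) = [-10,-8,-7, - 1/2, 4/11,  2/5, 5, 7 ]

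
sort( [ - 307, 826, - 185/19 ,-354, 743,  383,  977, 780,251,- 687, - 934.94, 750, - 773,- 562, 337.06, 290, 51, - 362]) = [ - 934.94, - 773,  -  687, - 562, - 362, - 354, - 307, - 185/19, 51, 251, 290, 337.06, 383, 743,750, 780, 826,  977] 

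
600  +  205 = 805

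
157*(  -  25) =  - 3925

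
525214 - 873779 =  - 348565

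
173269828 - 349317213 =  - 176047385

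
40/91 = 40/91 = 0.44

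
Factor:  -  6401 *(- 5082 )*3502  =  113919646764 = 2^2 * 3^1*7^1 *11^2*17^1* 37^1*103^1*173^1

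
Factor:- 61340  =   - 2^2*5^1*3067^1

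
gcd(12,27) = 3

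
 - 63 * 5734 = - 361242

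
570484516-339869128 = 230615388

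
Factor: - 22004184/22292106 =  - 2^2*23^( - 1 )*67^(- 1)*2411^(-1)*916841^1 = - 3667364/3715351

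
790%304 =182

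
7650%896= 482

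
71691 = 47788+23903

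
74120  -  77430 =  - 3310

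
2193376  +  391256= 2584632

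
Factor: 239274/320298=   189/253  =  3^3 * 7^1*11^( - 1) * 23^ ( - 1)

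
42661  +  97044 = 139705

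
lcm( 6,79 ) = 474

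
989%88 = 21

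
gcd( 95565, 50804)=1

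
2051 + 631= 2682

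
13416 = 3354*4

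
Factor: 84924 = 2^2*3^2*7^1*337^1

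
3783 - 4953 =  - 1170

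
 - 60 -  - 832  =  772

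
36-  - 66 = 102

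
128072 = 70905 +57167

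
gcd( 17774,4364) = 2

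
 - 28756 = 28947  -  57703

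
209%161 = 48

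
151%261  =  151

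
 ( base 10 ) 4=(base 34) 4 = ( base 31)4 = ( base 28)4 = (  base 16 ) 4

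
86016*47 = 4042752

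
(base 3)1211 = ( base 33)1G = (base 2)110001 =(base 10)49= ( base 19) 2B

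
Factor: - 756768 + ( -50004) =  - 806772= - 2^2*3^1*67231^1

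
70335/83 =847 + 34/83= 847.41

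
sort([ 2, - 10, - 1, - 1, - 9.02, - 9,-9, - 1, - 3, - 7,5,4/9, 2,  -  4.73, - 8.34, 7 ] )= [ - 10, - 9.02, - 9, - 9, - 8.34,-7, - 4.73, - 3,-1,-1,  -  1,4/9, 2, 2,5,7]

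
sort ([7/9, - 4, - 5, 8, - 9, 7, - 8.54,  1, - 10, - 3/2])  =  [ - 10, - 9 , - 8.54, - 5, - 4, -3/2,  7/9, 1,7 , 8]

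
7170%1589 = 814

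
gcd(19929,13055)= 7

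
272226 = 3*90742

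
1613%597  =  419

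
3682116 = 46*80046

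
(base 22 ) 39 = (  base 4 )1023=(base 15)50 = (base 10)75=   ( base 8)113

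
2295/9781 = 2295/9781 = 0.23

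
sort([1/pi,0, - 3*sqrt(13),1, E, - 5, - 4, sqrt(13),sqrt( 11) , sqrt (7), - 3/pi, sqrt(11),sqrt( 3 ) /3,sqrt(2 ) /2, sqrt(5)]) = [ - 3 * sqrt(13) , - 5, - 4, - 3/pi,0, 1/pi, sqrt ( 3)/3,sqrt (2 ) /2,1, sqrt ( 5 ), sqrt( 7 ),E, sqrt( 11), sqrt(11),  sqrt(13 )]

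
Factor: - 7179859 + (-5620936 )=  - 12800795 = - 5^1*7^1 *487^1*751^1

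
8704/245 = 35 + 129/245 = 35.53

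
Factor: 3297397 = 3297397^1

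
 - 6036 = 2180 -8216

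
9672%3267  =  3138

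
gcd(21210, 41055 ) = 105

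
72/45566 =36/22783 =0.00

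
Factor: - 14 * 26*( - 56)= 2^5  *  7^2*13^1 = 20384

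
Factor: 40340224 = 2^8*157579^1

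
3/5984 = 3/5984 =0.00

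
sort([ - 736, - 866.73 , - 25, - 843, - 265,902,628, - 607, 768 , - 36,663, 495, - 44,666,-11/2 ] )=[-866.73, - 843  , - 736,-607, - 265, - 44,-36, - 25 ,- 11/2, 495,628, 663,666, 768, 902 ] 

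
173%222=173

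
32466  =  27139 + 5327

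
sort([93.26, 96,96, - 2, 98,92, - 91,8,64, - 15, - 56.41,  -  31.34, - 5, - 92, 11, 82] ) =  [ - 92, - 91, - 56.41, - 31.34, - 15,- 5, - 2,8,11,64,82,92, 93.26,96,96,98 ] 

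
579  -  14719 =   -  14140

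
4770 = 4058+712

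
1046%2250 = 1046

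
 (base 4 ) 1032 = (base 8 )116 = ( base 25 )33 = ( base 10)78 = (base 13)60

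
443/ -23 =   -  443/23 =-19.26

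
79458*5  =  397290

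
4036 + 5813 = 9849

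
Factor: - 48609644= -2^2  *12152411^1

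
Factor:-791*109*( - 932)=2^2 * 7^1*109^1*113^1*233^1 = 80356108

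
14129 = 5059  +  9070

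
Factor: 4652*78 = 2^3* 3^1*13^1*1163^1 = 362856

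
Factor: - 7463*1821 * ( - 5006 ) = 2^1*3^1*17^1*439^1 * 607^1 * 2503^1 =68032155738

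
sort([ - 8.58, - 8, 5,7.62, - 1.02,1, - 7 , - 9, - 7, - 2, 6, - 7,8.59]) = [ - 9, - 8.58, - 8, - 7, -7, - 7, -2, - 1.02,1,5,6,7.62,8.59] 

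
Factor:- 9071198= -2^1*109^1*41611^1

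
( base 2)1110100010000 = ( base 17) 18cb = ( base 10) 7440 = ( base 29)8og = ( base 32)78G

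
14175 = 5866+8309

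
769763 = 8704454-7934691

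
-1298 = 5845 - 7143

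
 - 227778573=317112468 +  - 544891041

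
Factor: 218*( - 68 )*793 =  - 11755432 = - 2^3*13^1  *  17^1 *61^1*109^1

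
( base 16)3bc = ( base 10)956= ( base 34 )s4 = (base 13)587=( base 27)18B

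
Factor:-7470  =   - 2^1 *3^2*5^1 * 83^1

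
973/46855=973/46855 = 0.02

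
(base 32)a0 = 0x140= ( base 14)18C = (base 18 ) he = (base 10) 320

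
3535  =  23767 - 20232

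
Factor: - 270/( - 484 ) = 135/242 = 2^( - 1) *3^3*5^1*11^( - 2)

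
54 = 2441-2387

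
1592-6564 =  - 4972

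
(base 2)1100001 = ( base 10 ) 97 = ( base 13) 76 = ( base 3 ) 10121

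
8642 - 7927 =715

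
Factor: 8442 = 2^1*3^2*7^1*67^1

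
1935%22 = 21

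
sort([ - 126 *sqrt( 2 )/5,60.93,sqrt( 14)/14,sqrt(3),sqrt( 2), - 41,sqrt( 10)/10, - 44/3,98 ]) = [ - 41, - 126*sqrt ( 2)/5, - 44/3, sqrt( 14)/14 , sqrt( 10) /10, sqrt( 2 ) , sqrt( 3 ),60.93, 98] 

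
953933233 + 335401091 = 1289334324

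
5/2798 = 5/2798 =0.00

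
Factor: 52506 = 2^1*3^2 * 2917^1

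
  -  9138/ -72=1523/12 = 126.92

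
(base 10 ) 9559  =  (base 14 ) 36AB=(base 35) 7S4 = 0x2557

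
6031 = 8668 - 2637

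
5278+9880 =15158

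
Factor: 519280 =2^4*5^1*6491^1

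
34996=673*52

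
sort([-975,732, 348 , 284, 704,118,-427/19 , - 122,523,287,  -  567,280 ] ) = [  -  975, - 567,-122, - 427/19,  118,280, 284,287, 348 , 523,704,732 ] 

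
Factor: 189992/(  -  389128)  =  -11^1*17^1*383^( -1) =- 187/383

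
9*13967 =125703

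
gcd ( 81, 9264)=3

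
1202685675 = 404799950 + 797885725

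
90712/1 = 90712= 90712.00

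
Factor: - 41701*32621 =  - 11^1*17^1*223^1*32621^1 = - 1360328321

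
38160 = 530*72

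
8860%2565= 1165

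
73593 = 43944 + 29649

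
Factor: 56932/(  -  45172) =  - 14233/11293 = - 23^(-1 )*43^1 *331^1*491^(  -  1 ) 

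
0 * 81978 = 0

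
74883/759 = 98 + 167/253= 98.66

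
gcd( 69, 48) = 3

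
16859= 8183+8676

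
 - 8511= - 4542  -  3969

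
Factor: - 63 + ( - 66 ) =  - 129 = - 3^1*43^1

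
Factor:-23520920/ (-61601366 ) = 2^2*5^1*89^1*6607^1*30800683^( - 1) =11760460/30800683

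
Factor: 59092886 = 2^1 * 29546443^1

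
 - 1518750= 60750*(-25 ) 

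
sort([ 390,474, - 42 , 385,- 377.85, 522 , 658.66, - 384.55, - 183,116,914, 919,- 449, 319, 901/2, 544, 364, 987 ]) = [ - 449, - 384.55 , - 377.85, - 183, - 42, 116,  319, 364,385,390, 901/2,  474, 522, 544, 658.66, 914, 919,987]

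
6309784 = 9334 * 676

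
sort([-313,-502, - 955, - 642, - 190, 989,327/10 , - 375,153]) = [ - 955, - 642, - 502, - 375, - 313, - 190, 327/10 , 153,989]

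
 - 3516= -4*879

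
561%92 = 9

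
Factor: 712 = 2^3 *89^1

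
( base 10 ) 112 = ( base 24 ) 4g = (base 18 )64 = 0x70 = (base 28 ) 40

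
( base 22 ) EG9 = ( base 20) hgh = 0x1be1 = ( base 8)15741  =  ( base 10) 7137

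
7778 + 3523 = 11301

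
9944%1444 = 1280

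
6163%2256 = 1651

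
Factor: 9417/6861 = 43^1 *73^1*2287^( - 1 ) = 3139/2287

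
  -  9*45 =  - 405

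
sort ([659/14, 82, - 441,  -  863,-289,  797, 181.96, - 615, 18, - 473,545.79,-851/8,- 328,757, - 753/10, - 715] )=[  -  863,-715,  -  615, - 473, - 441 , - 328,  -  289, - 851/8,-753/10,18, 659/14, 82, 181.96,  545.79, 757,797]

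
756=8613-7857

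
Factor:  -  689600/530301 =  - 2^6*3^(-1 )*5^2*47^( - 1)  *431^1*3761^ (-1)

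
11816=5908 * 2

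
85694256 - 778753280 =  - 693059024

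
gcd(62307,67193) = 7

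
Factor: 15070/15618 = 3^(  -  1)*5^1 * 11^1*19^( - 1)  =  55/57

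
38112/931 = 40 + 872/931 = 40.94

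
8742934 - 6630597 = 2112337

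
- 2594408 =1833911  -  4428319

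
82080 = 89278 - 7198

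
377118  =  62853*6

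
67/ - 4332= -67/4332 = - 0.02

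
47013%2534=1401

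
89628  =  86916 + 2712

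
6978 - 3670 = 3308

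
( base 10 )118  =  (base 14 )86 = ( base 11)a8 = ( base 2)1110110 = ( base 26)4E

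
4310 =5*862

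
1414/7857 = 1414/7857 = 0.18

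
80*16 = 1280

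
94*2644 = 248536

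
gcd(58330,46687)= 1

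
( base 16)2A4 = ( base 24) 144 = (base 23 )169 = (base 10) 676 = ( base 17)25d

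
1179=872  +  307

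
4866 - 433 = 4433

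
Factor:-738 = - 2^1*3^2*41^1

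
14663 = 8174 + 6489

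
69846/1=69846 = 69846.00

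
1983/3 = 661  =  661.00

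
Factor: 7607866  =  2^1*7^1*19^1*37^1*773^1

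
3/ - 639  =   - 1 + 212/213 = -  0.00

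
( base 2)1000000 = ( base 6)144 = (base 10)64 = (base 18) 3a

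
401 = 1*401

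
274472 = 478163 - 203691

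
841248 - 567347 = 273901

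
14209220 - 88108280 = - 73899060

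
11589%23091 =11589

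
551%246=59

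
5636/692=1409/173= 8.14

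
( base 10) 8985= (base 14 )33bb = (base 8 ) 21431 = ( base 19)15GH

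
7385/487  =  7385/487 = 15.16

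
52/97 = 52/97 = 0.54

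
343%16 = 7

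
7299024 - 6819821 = 479203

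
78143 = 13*6011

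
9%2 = 1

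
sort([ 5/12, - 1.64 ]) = [ - 1.64, 5/12] 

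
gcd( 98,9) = 1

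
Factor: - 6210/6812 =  - 2^(  -  1 )*3^3 * 5^1*13^( - 1)*23^1*131^( - 1) = - 3105/3406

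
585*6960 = 4071600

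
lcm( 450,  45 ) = 450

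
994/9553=994/9553 = 0.10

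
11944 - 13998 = - 2054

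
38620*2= 77240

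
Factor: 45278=2^1 * 22639^1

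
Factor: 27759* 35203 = 977200077 = 3^1*7^1*19^1*47^1*107^1*487^1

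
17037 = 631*27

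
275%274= 1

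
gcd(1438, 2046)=2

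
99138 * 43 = 4262934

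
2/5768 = 1/2884 = 0.00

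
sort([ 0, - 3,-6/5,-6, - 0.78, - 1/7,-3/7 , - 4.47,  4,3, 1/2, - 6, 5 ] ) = [-6,  -  6,-4.47, - 3, -6/5, - 0.78,-3/7, - 1/7, 0, 1/2, 3, 4, 5 ] 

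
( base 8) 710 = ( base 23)jj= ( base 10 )456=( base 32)E8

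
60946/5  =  12189 + 1/5 = 12189.20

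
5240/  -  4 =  - 1310 + 0/1 = - 1310.00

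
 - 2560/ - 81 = 31 + 49/81 = 31.60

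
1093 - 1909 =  - 816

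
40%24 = 16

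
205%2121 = 205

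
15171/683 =22 + 145/683 = 22.21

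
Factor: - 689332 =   -  2^2*7^2*3517^1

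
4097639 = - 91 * ( - 45029) 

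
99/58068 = 11/6452 = 0.00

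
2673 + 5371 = 8044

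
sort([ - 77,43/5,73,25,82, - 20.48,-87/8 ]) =[-77 , - 20.48,- 87/8, 43/5,25, 73, 82] 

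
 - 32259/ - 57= 565 + 18/19 = 565.95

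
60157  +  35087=95244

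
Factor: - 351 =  - 3^3*13^1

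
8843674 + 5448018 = 14291692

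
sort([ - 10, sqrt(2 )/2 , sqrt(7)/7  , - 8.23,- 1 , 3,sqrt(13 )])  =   [-10, - 8.23, - 1,sqrt(7 )/7,sqrt(2) /2,3,sqrt(13 )]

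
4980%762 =408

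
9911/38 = 260 + 31/38  =  260.82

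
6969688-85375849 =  - 78406161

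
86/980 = 43/490 = 0.09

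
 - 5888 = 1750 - 7638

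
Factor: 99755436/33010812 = 3^ ( - 1 )*11^1 * 89^( - 1)*733^1* 1031^1*10303^( - 1) = 8312953/2750901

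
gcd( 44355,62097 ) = 8871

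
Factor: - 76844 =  - 2^2*19211^1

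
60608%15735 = 13403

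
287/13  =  287/13 =22.08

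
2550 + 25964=28514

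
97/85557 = 97/85557  =  0.00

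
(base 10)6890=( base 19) 101C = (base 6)51522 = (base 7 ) 26042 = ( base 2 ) 1101011101010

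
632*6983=4413256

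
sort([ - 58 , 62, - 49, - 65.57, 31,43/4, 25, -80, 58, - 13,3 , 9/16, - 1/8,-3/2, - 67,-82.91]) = [ - 82.91,  -  80, - 67, -65.57,-58, - 49, - 13, - 3/2,-1/8,  9/16,3,43/4, 25, 31, 58, 62]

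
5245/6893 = 5245/6893= 0.76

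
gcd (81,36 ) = 9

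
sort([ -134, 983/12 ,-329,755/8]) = [  -  329 ,-134,  983/12 , 755/8 ] 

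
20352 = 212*96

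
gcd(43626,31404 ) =6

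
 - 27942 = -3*9314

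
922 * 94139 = 86796158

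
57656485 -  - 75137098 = 132793583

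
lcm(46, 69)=138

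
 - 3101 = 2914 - 6015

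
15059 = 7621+7438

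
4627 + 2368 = 6995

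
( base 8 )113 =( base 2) 1001011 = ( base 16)4b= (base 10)75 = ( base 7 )135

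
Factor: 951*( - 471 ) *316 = -141543036 = - 2^2*3^2*79^1*157^1*317^1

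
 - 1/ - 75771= 1/75771= 0.00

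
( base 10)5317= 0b1010011000101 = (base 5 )132232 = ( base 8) 12305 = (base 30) 5R7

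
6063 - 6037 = 26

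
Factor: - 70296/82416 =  - 29/34 = - 2^(  -  1) * 17^( - 1)* 29^1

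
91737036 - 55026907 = 36710129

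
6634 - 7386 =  - 752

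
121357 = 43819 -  - 77538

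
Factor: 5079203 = 41^1*43^2*67^1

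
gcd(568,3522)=2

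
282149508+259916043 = 542065551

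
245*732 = 179340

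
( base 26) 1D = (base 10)39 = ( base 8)47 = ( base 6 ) 103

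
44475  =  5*8895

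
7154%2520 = 2114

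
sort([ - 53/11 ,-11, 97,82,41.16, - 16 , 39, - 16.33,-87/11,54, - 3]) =[-16.33, - 16,- 11  , - 87/11, - 53/11, - 3,39,41.16, 54 , 82 , 97 ]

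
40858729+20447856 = 61306585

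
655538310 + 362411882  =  1017950192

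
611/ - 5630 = -1 + 5019/5630 = - 0.11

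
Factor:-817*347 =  - 19^1*43^1 * 347^1= -283499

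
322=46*7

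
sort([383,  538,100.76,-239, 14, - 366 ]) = [ - 366,-239,14, 100.76, 383, 538]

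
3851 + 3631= 7482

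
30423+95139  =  125562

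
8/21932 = 2/5483  =  0.00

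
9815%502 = 277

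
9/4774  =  9/4774 = 0.00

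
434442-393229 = 41213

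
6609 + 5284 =11893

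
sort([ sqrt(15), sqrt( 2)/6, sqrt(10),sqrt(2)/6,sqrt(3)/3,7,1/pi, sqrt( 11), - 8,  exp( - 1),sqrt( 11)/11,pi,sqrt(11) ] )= [ - 8,sqrt(2 ) /6,sqrt(2)/6,sqrt(11) /11,1/pi,exp( - 1 ),sqrt ( 3 ) /3,pi, sqrt(10), sqrt(11 ),sqrt ( 11),sqrt( 15 ),7 ] 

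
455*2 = 910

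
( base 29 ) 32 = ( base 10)89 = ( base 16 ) 59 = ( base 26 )3B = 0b1011001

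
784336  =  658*1192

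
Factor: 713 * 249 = 3^1 * 23^1 * 31^1 * 83^1 = 177537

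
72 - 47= 25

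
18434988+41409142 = 59844130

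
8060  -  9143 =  - 1083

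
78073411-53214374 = 24859037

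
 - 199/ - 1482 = 199/1482=0.13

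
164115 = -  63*( - 2605 )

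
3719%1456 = 807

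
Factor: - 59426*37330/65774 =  - 1109186290/32887= -2^1*5^1 *43^1*691^1*3733^1 * 32887^( - 1 ) 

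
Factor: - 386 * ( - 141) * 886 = 2^2*3^1 *47^1*193^1*443^1 = 48221436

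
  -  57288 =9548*( - 6 ) 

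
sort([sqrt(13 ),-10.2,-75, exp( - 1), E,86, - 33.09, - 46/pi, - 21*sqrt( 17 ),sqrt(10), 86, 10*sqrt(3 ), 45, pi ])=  [ - 21 *sqrt(17) , - 75, - 33.09 , - 46/pi , - 10.2, exp(-1),E,  pi,sqrt(10 ), sqrt(13),10*sqrt(3 ),45, 86,86 ]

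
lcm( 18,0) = 0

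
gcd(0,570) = 570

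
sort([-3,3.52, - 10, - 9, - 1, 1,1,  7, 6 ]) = [ - 10, - 9, -3 ,-1, 1,  1,  3.52, 6,7 ] 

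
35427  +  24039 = 59466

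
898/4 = 224  +  1/2 = 224.50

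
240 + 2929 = 3169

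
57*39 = 2223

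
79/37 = 79/37=2.14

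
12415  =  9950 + 2465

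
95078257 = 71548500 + 23529757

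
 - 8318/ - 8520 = 4159/4260 = 0.98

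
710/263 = 710/263 = 2.70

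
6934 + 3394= 10328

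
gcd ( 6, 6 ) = 6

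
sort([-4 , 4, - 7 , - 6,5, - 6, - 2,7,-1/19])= [ - 7, - 6,  -  6, - 4, - 2,  -  1/19,4,5,7 ]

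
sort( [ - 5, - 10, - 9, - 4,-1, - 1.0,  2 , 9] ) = [ - 10,  -  9, - 5 , - 4, - 1,  -  1.0,  2,9]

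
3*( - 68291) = -204873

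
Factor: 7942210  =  2^1*5^1*794221^1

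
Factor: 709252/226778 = 2^1* 149^(-1 ) * 233^1= 466/149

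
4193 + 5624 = 9817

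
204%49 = 8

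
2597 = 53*49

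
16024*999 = 16007976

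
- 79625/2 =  - 39813 + 1/2  =  - 39812.50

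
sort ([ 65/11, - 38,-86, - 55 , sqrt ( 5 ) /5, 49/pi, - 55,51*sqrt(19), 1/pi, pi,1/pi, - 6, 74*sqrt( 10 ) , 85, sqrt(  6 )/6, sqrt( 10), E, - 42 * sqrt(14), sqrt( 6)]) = [ - 42*sqrt(14), - 86, - 55, - 55, - 38, - 6, 1/pi,1/pi,sqrt( 6 )/6, sqrt( 5 )/5, sqrt(6 ) , E, pi, sqrt(10), 65/11, 49/pi, 85 , 51  *sqrt ( 19),74*sqrt( 10 )]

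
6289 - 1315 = 4974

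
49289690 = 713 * 69130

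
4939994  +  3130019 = 8070013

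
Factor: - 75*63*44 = -2^2*3^3*5^2*7^1*11^1  =  - 207900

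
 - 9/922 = - 1 + 913/922 = -0.01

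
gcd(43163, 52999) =1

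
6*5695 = 34170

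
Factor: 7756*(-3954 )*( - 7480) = 2^6*3^1* 5^1 * 7^1*11^1*17^1*277^1*659^1 =229390835520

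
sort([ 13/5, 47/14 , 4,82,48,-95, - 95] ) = [ -95,  -  95,13/5,47/14,4, 48,82]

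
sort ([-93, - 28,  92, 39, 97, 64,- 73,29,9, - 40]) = [ - 93, - 73 , - 40, - 28, 9,29, 39, 64,92  ,  97 ]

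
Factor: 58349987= 58349987^1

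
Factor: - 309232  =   - 2^4*7^1 *11^1*251^1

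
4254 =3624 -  - 630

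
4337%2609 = 1728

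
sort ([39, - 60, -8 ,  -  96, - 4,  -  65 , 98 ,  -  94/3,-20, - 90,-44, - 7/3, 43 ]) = [-96, - 90,  -  65, - 60,- 44,  -  94/3,-20, - 8, - 4, - 7/3, 39,43,98] 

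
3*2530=7590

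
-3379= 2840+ - 6219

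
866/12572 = 433/6286=0.07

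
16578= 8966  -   -7612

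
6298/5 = 1259 + 3/5= 1259.60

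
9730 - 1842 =7888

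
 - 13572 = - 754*18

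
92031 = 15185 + 76846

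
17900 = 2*8950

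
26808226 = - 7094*( - 3779 )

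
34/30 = 1  +  2/15 = 1.13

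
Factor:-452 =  - 2^2 * 113^1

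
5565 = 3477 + 2088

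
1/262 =1/262 = 0.00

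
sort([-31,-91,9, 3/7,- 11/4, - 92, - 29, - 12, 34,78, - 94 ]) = [ - 94, - 92, - 91,-31, - 29,  -  12, - 11/4, 3/7  ,  9, 34,  78 ]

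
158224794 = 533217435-374992641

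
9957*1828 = 18201396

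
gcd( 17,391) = 17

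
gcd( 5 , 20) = 5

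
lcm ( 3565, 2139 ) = 10695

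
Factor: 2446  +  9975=12421^1= 12421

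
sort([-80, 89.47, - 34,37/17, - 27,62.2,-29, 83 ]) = [ - 80, - 34, - 29, - 27,37/17, 62.2, 83,89.47]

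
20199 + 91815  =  112014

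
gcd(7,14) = 7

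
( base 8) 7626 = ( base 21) 910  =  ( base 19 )b10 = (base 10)3990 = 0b111110010110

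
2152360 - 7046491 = -4894131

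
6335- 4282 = 2053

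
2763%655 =143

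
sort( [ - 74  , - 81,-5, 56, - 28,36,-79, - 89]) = [ - 89, - 81, - 79, - 74, - 28,-5,36,  56]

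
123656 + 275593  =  399249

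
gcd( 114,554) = 2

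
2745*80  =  219600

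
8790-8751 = 39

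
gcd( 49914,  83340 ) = 18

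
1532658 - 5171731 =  - 3639073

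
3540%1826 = 1714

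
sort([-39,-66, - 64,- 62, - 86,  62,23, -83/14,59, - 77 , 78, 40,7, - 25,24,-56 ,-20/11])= [ - 86,-77, - 66, - 64,-62, - 56, - 39,-25, - 83/14, - 20/11, 7, 23,  24, 40,  59,62, 78]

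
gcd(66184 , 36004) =4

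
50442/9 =16814/3 = 5604.67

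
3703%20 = 3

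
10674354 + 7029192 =17703546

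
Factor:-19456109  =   - 17^1*1144477^1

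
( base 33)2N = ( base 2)1011001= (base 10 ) 89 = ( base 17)54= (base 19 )4D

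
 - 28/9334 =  - 1 + 4653/4667 = - 0.00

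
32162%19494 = 12668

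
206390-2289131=-2082741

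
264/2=132 = 132.00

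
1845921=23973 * 77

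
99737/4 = 24934  +  1/4 = 24934.25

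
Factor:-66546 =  - 2^1*3^2*3697^1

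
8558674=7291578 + 1267096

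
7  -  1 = 6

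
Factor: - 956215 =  - 5^1* 13^1*47^1*313^1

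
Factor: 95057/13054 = 2^(-1)*19^1*61^(-1)*107^ ( - 1 )*5003^1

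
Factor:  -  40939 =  - 40939^1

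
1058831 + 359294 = 1418125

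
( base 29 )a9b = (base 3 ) 102220120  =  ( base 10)8682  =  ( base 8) 20752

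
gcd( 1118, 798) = 2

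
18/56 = 9/28 = 0.32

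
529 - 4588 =  -  4059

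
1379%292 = 211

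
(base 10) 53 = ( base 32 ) 1l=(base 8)65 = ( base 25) 23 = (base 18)2h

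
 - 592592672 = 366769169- 959361841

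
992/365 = 2 + 262/365 = 2.72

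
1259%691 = 568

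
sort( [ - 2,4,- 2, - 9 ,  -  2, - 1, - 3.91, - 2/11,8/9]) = [- 9,  -  3.91, - 2, - 2,-2, - 1, - 2/11, 8/9 , 4]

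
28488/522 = 4748/87 = 54.57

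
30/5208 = 5/868 = 0.01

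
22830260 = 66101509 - 43271249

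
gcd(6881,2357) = 1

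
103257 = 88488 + 14769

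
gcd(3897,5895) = 9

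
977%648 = 329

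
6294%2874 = 546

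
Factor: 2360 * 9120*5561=119690515200 = 2^8*3^1*5^2*19^1*59^1*67^1*83^1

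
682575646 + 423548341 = 1106123987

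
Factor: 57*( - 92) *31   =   - 162564 = - 2^2*3^1*19^1*23^1*31^1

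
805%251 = 52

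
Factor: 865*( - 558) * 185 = - 2^1*3^2*5^2*31^1*37^1*173^1=-89293950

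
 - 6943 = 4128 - 11071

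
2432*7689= 18699648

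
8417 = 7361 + 1056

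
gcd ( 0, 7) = 7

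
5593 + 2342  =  7935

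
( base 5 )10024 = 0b1001111111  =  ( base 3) 212200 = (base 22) 171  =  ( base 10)639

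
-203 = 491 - 694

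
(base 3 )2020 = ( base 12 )50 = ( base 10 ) 60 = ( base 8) 74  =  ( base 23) 2e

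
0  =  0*650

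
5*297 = 1485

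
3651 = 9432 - 5781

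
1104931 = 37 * 29863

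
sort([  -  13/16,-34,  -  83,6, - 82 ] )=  [ - 83,- 82,-34, - 13/16, 6]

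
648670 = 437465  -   - 211205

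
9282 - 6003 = 3279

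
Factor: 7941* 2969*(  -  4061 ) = - 95745502569 = - 3^1*31^1*131^1*2647^1 * 2969^1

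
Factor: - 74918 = - 2^1*47^1*797^1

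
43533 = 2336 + 41197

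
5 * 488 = 2440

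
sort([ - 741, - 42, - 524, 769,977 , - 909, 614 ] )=[ -909, - 741, - 524,- 42,614, 769, 977]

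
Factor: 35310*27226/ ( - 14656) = -2^ ( - 4 )*3^1*5^1*11^1*107^1*229^( - 1 ) * 13613^1=- 240337515/3664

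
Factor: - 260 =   -  2^2*5^1 * 13^1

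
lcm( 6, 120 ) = 120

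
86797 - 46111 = 40686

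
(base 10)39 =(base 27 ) 1C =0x27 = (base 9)43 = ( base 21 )1i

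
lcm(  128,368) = 2944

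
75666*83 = 6280278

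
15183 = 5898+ 9285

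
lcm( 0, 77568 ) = 0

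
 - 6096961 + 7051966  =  955005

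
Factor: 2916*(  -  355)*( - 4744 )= 2^5*3^6*5^1*71^1*593^1=4910893920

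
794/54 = 14 + 19/27  =  14.70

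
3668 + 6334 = 10002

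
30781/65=30781/65 = 473.55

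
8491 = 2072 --6419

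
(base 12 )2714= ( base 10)4480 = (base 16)1180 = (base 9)6127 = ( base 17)f89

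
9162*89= 815418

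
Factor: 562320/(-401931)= - 880/629= - 2^4*5^1*11^1*17^ ( - 1)*37^( - 1 )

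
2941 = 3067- 126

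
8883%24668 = 8883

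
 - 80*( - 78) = 6240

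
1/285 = 1/285 = 0.00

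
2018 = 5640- 3622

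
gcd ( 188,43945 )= 47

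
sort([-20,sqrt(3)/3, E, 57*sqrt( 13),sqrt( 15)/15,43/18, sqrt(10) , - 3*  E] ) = [ - 20 , - 3*E , sqrt( 15)/15,sqrt(3 )/3,  43/18, E,sqrt(10), 57*sqrt( 13)] 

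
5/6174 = 5/6174=   0.00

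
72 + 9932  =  10004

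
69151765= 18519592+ 50632173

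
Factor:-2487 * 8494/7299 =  - 2^1*3^(  -  1)*31^1 * 137^1 * 811^( - 1)*829^1 = - 7041526/2433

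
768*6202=4763136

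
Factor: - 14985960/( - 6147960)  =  7^(-1 )*11^1 * 13^( - 1 )*563^( - 1)*11353^1 =124883/51233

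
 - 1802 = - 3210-  -  1408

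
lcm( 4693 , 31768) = 412984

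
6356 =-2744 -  - 9100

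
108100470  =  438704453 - 330603983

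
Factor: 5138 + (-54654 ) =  - 49516 = - 2^2*12379^1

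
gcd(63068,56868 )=4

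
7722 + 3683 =11405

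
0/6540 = 0 = 0.00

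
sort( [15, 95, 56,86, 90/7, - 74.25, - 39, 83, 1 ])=[ - 74.25, - 39, 1, 90/7,  15,  56,83, 86, 95 ] 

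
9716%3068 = 512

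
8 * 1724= 13792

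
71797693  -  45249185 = 26548508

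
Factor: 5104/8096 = 29/46  =  2^( - 1) * 23^( - 1 )*29^1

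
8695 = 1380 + 7315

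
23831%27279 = 23831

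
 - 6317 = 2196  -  8513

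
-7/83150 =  - 7/83150 = - 0.00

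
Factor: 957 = 3^1 * 11^1*29^1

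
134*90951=12187434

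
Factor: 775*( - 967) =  - 5^2*31^1*967^1 = - 749425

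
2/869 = 2/869=0.00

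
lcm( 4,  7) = 28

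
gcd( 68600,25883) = 1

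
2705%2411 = 294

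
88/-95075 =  - 1 + 94987/95075= - 0.00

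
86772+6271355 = 6358127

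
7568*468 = 3541824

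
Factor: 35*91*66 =210210 =2^1*3^1*5^1*7^2 * 11^1*13^1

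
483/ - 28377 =-1 + 9298/9459=-0.02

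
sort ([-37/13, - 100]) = [ - 100, - 37/13 ] 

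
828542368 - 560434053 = 268108315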